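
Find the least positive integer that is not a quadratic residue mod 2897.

(2/2897) = +1, so 2 is a residue.
(3/2897) = −1, so 3 is the smallest positive non-residue mod 2897.

3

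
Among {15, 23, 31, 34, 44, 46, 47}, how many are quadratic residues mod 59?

(15/59) = +1 → QR.
(23/59) = -1 → non-residue.
(31/59) = -1 → non-residue.
(34/59) = -1 → non-residue.
(44/59) = -1 → non-residue.
(46/59) = +1 → QR.
(47/59) = -1 → non-residue.
Total quadratic residues among the 7: 2.

2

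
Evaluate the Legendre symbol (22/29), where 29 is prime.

Euler's criterion: (22/29) ≡ 22^14 (mod 29).
22^2 ≡ 20 (mod 29)
22^4 ≡ 23 (mod 29)
22^8 ≡ 7 (mod 29)
22^14 = 22^(8+4+2) ≡ 1 (mod 29).
Result is 1, so (22/29) = 1.

1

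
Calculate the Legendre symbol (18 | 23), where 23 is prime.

1

Pull out 2: since 23 ≡ 7 (mod 8), (2/23) = +1.
Reciprocity: 9 ≡ 1 and 23 ≡ 3 (mod 4), so (9/23) = +(23/9).
Reduce top mod 9: now compute (5/9).
Reciprocity: 5 ≡ 1 and 9 ≡ 1 (mod 4), so (5/9) = +(9/5).
Reduce top mod 5: now compute (4/5).
Pull out 2^2: since 5 ≡ 5 (mod 8), (2/5) = -1, so (2/5)^2 = +1.
Reached (1/5) = 1. Collecting the sign flips along the way, the symbol is +1.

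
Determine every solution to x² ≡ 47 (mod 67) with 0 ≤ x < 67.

28, 39

Since 67 ≡ 3 (mod 4), a square root of 47 is 47^((67+1)/4) = 47^17 mod 67.
Repeated squaring: 47^2≡65, 47^4≡4, 47^8≡16, 47^16≡55 (mod 67).
47^17 = 47^(16+1) ≡ 39 (mod 67).
Check: 39² = 1521 ≡ 47 (mod 67). The two roots are 28 and 39.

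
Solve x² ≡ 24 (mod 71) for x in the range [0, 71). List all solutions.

Since 71 ≡ 3 (mod 4), a square root of 24 is 24^((71+1)/4) = 24^18 mod 71.
Repeated squaring: 24^2≡8, 24^4≡64, 24^8≡49, 24^16≡58 (mod 71).
24^18 = 24^(16+2) ≡ 38 (mod 71).
Check: 38² = 1444 ≡ 24 (mod 71). The two roots are 33 and 38.

33, 38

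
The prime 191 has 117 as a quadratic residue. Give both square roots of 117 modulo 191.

Since 191 ≡ 3 (mod 4), a square root of 117 is 117^((191+1)/4) = 117^48 mod 191.
Repeated squaring: 117^2≡128, 117^4≡149, 117^8≡45, 117^16≡115, 117^32≡46 (mod 191).
117^48 = 117^(32+16) ≡ 133 (mod 191).
Check: 133² = 17689 ≡ 117 (mod 191). The two roots are 58 and 133.

58, 133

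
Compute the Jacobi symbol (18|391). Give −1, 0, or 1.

1

Pull out 2: since 391 ≡ 7 (mod 8), (2/391) = +1.
Reciprocity: 9 ≡ 1 and 391 ≡ 3 (mod 4), so (9/391) = +(391/9).
Reduce top mod 9: now compute (4/9).
Pull out 2^2: since 9 ≡ 1 (mod 8), (2/9) = +1, so (2/9)^2 = +1.
Reached (1/9) = 1. Collecting the sign flips along the way, the symbol is +1.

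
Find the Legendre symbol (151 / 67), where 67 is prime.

First reduce: 151 ≡ 17 (mod 67).
Reciprocity: 17 ≡ 1 and 67 ≡ 3 (mod 4), so (17/67) = +(67/17).
Reduce top mod 17: now compute (16/17).
Pull out 2^4: since 17 ≡ 1 (mod 8), (2/17) = +1, so (2/17)^4 = +1.
Reached (1/17) = 1. Collecting the sign flips along the way, the symbol is +1.

1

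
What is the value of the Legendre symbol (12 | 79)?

Pull out 2^2: since 79 ≡ 7 (mod 8), (2/79) = +1, so (2/79)^2 = +1.
Reciprocity: 3 ≡ 3 and 79 ≡ 3 (mod 4), so (3/79) = −(79/3).
Reduce top mod 3: now compute (1/3).
Reached (1/3) = 1. Collecting the sign flips along the way, the symbol is -1.

-1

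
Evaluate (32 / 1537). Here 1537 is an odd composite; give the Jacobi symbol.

1

Pull out 2^5: since 1537 ≡ 1 (mod 8), (2/1537) = +1, so (2/1537)^5 = +1.
Reached (1/1537) = 1. Collecting the sign flips along the way, the symbol is +1.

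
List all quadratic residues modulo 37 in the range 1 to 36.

1, 3, 4, 7, 9, 10, 11, 12, 16, 21, 25, 26, 27, 28, 30, 33, 34, 36

Square k = 1,…,18 (k and 37−k give the same square):
1²=1, 2²=4, 3²=9, 4²=16, 5²=25, 6²=36, 7²≡12, 8²≡27, 9²≡7, 10²≡26, 11²≡10, 12²≡33, 13²≡21, 14²≡11, 15²≡3, 16²≡34, 17²≡30, 18²≡28 (mod 37).
So the quadratic residues mod 37 are {1, 3, 4, 7, 9, 10, 11, 12, 16, 21, 25, 26, 27, 28, 30, 33, 34, 36}.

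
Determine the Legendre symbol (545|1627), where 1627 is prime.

1

Reciprocity: 545 ≡ 1 and 1627 ≡ 3 (mod 4), so (545/1627) = +(1627/545).
Reduce top mod 545: now compute (537/545).
Reciprocity: 537 ≡ 1 and 545 ≡ 1 (mod 4), so (537/545) = +(545/537).
Reduce top mod 537: now compute (8/537).
Pull out 2^3: since 537 ≡ 1 (mod 8), (2/537) = +1, so (2/537)^3 = +1.
Reached (1/537) = 1. Collecting the sign flips along the way, the symbol is +1.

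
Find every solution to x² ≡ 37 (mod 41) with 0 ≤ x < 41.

18, 23

41 ≡ 1 (mod 4), so we find a root by search.
Trying successive values, 18² = 324 ≡ 37 (mod 41). The other root is 41 − 18 = 23.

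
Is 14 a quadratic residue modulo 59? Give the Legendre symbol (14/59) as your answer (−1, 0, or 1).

Pull out 2: since 59 ≡ 3 (mod 8), (2/59) = -1.
Reciprocity: 7 ≡ 3 and 59 ≡ 3 (mod 4), so (7/59) = −(59/7).
Reduce top mod 7: now compute (3/7).
Reciprocity: 3 ≡ 3 and 7 ≡ 3 (mod 4), so (3/7) = −(7/3).
Reduce top mod 3: now compute (1/3).
Reached (1/3) = 1. Collecting the sign flips along the way, the symbol is -1.

-1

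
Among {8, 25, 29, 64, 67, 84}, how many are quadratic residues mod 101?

(8/101) = -1 → non-residue.
(25/101) = +1 → QR.
(29/101) = -1 → non-residue.
(64/101) = +1 → QR.
(67/101) = -1 → non-residue.
(84/101) = +1 → QR.
Total quadratic residues among the 6: 3.

3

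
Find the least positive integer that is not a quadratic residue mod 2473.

5

(2/2473) = +1, so 2 is a residue.
(3/2473) = +1, so 3 is a residue.
(4/2473) = +1, so 4 is a residue.
(5/2473) = −1, so 5 is the smallest positive non-residue mod 2473.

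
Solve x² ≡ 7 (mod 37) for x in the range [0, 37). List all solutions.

37 ≡ 1 (mod 4), so we find a root by search.
Trying successive values, 9² = 81 ≡ 7 (mod 37). The other root is 37 − 9 = 28.

9, 28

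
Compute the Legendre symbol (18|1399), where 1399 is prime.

1

Pull out 2: since 1399 ≡ 7 (mod 8), (2/1399) = +1.
Reciprocity: 9 ≡ 1 and 1399 ≡ 3 (mod 4), so (9/1399) = +(1399/9).
Reduce top mod 9: now compute (4/9).
Pull out 2^2: since 9 ≡ 1 (mod 8), (2/9) = +1, so (2/9)^2 = +1.
Reached (1/9) = 1. Collecting the sign flips along the way, the symbol is +1.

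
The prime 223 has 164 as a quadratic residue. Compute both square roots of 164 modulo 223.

Since 223 ≡ 3 (mod 4), a square root of 164 is 164^((223+1)/4) = 164^56 mod 223.
Repeated squaring: 164^2≡136, 164^4≡210, 164^8≡169, 164^16≡17, 164^32≡66 (mod 223).
164^56 = 164^(32+16+8) ≡ 68 (mod 223).
Check: 68² = 4624 ≡ 164 (mod 223). The two roots are 68 and 155.

68, 155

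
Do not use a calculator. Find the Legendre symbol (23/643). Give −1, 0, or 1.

1

Reciprocity: 23 ≡ 3 and 643 ≡ 3 (mod 4), so (23/643) = −(643/23).
Reduce top mod 23: now compute (22/23).
Pull out 2: since 23 ≡ 7 (mod 8), (2/23) = +1.
Reciprocity: 11 ≡ 3 and 23 ≡ 3 (mod 4), so (11/23) = −(23/11).
Reduce top mod 11: now compute (1/11).
Reached (1/11) = 1. Collecting the sign flips along the way, the symbol is +1.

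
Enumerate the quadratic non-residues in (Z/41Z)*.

3, 6, 7, 11, 12, 13, 14, 15, 17, 19, 22, 24, 26, 27, 28, 29, 30, 34, 35, 38

Square k = 1,…,20 (k and 41−k give the same square):
1²=1, 2²=4, 3²=9, 4²=16, 5²=25, 6²=36, 7²≡8, 8²≡23, 9²≡40, 10²≡18, 11²≡39, 12²≡21, 13²≡5, 14²≡32, 15²≡20, 16²≡10, 17²≡2, 18²≡37, 19²≡33, 20²≡31 (mod 41).
The residues are {1, 2, 4, 5, 8, 9, 10, 16, 18, 20, 21, 23, 25, 31, 32, 33, 36, 37, 39, 40}; the non-residues are the remaining 20 nonzero classes.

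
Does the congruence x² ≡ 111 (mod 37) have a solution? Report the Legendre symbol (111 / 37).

0

First reduce: 111 ≡ 0 (mod 37).
Top reduces to 0: gcd > 1, so the symbol is 0.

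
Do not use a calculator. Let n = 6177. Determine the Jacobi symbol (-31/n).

First reduce: -31 ≡ 6146 (mod 6177).
Pull out 2: since 6177 ≡ 1 (mod 8), (2/6177) = +1.
Reciprocity: 3073 ≡ 1 and 6177 ≡ 1 (mod 4), so (3073/6177) = +(6177/3073).
Reduce top mod 3073: now compute (31/3073).
Reciprocity: 31 ≡ 3 and 3073 ≡ 1 (mod 4), so (31/3073) = +(3073/31).
Reduce top mod 31: now compute (4/31).
Pull out 2^2: since 31 ≡ 7 (mod 8), (2/31) = +1, so (2/31)^2 = +1.
Reached (1/31) = 1. Collecting the sign flips along the way, the symbol is +1.

1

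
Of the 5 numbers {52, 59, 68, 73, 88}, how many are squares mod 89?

3

(52/89) = -1 → non-residue.
(59/89) = -1 → non-residue.
(68/89) = +1 → QR.
(73/89) = +1 → QR.
(88/89) = +1 → QR.
Total quadratic residues among the 5: 3.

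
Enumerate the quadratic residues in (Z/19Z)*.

1, 4, 5, 6, 7, 9, 11, 16, 17

Square k = 1,…,9 (k and 19−k give the same square):
1²=1, 2²=4, 3²=9, 4²=16, 5²≡6, 6²≡17, 7²≡11, 8²≡7, 9²≡5 (mod 19).
So the quadratic residues mod 19 are {1, 4, 5, 6, 7, 9, 11, 16, 17}.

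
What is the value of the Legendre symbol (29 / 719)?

Euler's criterion: (29/719) ≡ 29^359 (mod 719).
29^2 ≡ 122 (mod 719)
29^4 ≡ 504 (mod 719)
29^8 ≡ 209 (mod 719)
29^16 ≡ 541 (mod 719)
29^32 ≡ 48 (mod 719)
29^64 ≡ 147 (mod 719)
29^128 ≡ 39 (mod 719)
29^256 ≡ 83 (mod 719)
29^359 = 29^(256+64+32+4+2+1) ≡ 1 (mod 719).
Result is 1, so (29/719) = 1.

1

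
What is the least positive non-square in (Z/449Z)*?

3

(2/449) = +1, so 2 is a residue.
(3/449) = −1, so 3 is the smallest positive non-residue mod 449.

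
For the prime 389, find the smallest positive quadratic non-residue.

2

(2/389) = −1, so 2 is the smallest positive non-residue mod 389.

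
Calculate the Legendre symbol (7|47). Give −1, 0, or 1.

Euler's criterion: (7/47) ≡ 7^23 (mod 47).
7^2 ≡ 2 (mod 47)
7^4 ≡ 4 (mod 47)
7^8 ≡ 16 (mod 47)
7^16 ≡ 21 (mod 47)
7^23 = 7^(16+4+2+1) ≡ 1 (mod 47).
Result is 1, so (7/47) = 1.

1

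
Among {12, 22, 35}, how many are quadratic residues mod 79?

1

(12/79) = -1 → non-residue.
(22/79) = +1 → QR.
(35/79) = -1 → non-residue.
Total quadratic residues among the 3: 1.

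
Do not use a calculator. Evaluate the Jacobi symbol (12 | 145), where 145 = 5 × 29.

Pull out 2^2: since 145 ≡ 1 (mod 8), (2/145) = +1, so (2/145)^2 = +1.
Reciprocity: 3 ≡ 3 and 145 ≡ 1 (mod 4), so (3/145) = +(145/3).
Reduce top mod 3: now compute (1/3).
Reached (1/3) = 1. Collecting the sign flips along the way, the symbol is +1.

1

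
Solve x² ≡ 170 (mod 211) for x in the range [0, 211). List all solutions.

35, 176

Since 211 ≡ 3 (mod 4), a square root of 170 is 170^((211+1)/4) = 170^53 mod 211.
Repeated squaring: 170^2≡204, 170^4≡49, 170^8≡80, 170^16≡70, 170^32≡47 (mod 211).
170^53 = 170^(32+16+4+1) ≡ 176 (mod 211).
Check: 176² = 30976 ≡ 170 (mod 211). The two roots are 35 and 176.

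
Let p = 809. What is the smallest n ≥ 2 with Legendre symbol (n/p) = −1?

(2/809) = +1, so 2 is a residue.
(3/809) = −1, so 3 is the smallest positive non-residue mod 809.

3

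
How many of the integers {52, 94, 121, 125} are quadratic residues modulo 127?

3

(52/127) = +1 → QR.
(94/127) = +1 → QR.
(121/127) = +1 → QR.
(125/127) = -1 → non-residue.
Total quadratic residues among the 4: 3.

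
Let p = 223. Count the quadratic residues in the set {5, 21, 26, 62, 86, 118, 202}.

(5/223) = -1 → non-residue.
(21/223) = -1 → non-residue.
(26/223) = -1 → non-residue.
(62/223) = +1 → QR.
(86/223) = +1 → QR.
(118/223) = -1 → non-residue.
(202/223) = +1 → QR.
Total quadratic residues among the 7: 3.

3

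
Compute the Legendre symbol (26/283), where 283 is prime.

Pull out 2: since 283 ≡ 3 (mod 8), (2/283) = -1.
Reciprocity: 13 ≡ 1 and 283 ≡ 3 (mod 4), so (13/283) = +(283/13).
Reduce top mod 13: now compute (10/13).
Pull out 2: since 13 ≡ 5 (mod 8), (2/13) = -1.
Reciprocity: 5 ≡ 1 and 13 ≡ 1 (mod 4), so (5/13) = +(13/5).
Reduce top mod 5: now compute (3/5).
Reciprocity: 3 ≡ 3 and 5 ≡ 1 (mod 4), so (3/5) = +(5/3).
Reduce top mod 3: now compute (2/3).
Pull out 2: since 3 ≡ 3 (mod 8), (2/3) = -1.
Reached (1/3) = 1. Collecting the sign flips along the way, the symbol is -1.

-1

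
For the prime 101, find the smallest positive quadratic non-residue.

2

(2/101) = −1, so 2 is the smallest positive non-residue mod 101.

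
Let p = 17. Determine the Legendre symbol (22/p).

-1

First reduce: 22 ≡ 5 (mod 17).
Reciprocity: 5 ≡ 1 and 17 ≡ 1 (mod 4), so (5/17) = +(17/5).
Reduce top mod 5: now compute (2/5).
Pull out 2: since 5 ≡ 5 (mod 8), (2/5) = -1.
Reached (1/5) = 1. Collecting the sign flips along the way, the symbol is -1.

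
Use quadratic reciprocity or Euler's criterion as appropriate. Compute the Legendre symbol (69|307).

Euler's criterion: (69/307) ≡ 69^153 (mod 307).
69^2 ≡ 156 (mod 307)
69^4 ≡ 83 (mod 307)
69^8 ≡ 135 (mod 307)
69^16 ≡ 112 (mod 307)
69^32 ≡ 264 (mod 307)
69^64 ≡ 7 (mod 307)
69^128 ≡ 49 (mod 307)
69^153 = 69^(128+16+8+1) ≡ 1 (mod 307).
Result is 1, so (69/307) = 1.

1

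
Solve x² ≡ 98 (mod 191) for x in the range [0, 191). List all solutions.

Since 191 ≡ 3 (mod 4), a square root of 98 is 98^((191+1)/4) = 98^48 mod 191.
Repeated squaring: 98^2≡54, 98^4≡51, 98^8≡118, 98^16≡172, 98^32≡170 (mod 191).
98^48 = 98^(32+16) ≡ 17 (mod 191).
Check: 17² = 289 ≡ 98 (mod 191). The two roots are 17 and 174.

17, 174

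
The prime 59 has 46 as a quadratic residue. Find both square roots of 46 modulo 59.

20, 39

Since 59 ≡ 3 (mod 4), a square root of 46 is 46^((59+1)/4) = 46^15 mod 59.
Repeated squaring: 46^2≡51, 46^4≡5, 46^8≡25 (mod 59).
46^15 = 46^(8+4+2+1) ≡ 20 (mod 59).
Check: 20² = 400 ≡ 46 (mod 59). The two roots are 20 and 39.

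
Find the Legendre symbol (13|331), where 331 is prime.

Euler's criterion: (13/331) ≡ 13^165 (mod 331).
13^2 ≡ 169 (mod 331)
13^4 ≡ 95 (mod 331)
13^8 ≡ 88 (mod 331)
13^16 ≡ 131 (mod 331)
13^32 ≡ 280 (mod 331)
13^64 ≡ 284 (mod 331)
13^128 ≡ 223 (mod 331)
13^165 = 13^(128+32+4+1) ≡ 330 (mod 331).
Result is 330 ≡ −1, so (13/331) = −1.

-1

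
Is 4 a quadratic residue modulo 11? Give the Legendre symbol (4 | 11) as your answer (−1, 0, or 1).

1

Euler's criterion: (4/11) ≡ 4^5 (mod 11).
4^2 ≡ 5 (mod 11)
4^4 ≡ 3 (mod 11)
4^5 = 4^(4+1) ≡ 1 (mod 11).
Result is 1, so (4/11) = 1.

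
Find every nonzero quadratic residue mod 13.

1 3 4 9 10 12

Square k = 1,…,6 (k and 13−k give the same square):
1²=1, 2²=4, 3²=9, 4²≡3, 5²≡12, 6²≡10 (mod 13).
So the quadratic residues mod 13 are {1, 3, 4, 9, 10, 12}.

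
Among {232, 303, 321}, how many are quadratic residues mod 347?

(232/347) = -1 → non-residue.
(303/347) = -1 → non-residue.
(321/347) = +1 → QR.
Total quadratic residues among the 3: 1.

1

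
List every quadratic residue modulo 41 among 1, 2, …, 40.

1 2 4 5 8 9 10 16 18 20 21 23 25 31 32 33 36 37 39 40

Square k = 1,…,20 (k and 41−k give the same square):
1²=1, 2²=4, 3²=9, 4²=16, 5²=25, 6²=36, 7²≡8, 8²≡23, 9²≡40, 10²≡18, 11²≡39, 12²≡21, 13²≡5, 14²≡32, 15²≡20, 16²≡10, 17²≡2, 18²≡37, 19²≡33, 20²≡31 (mod 41).
So the quadratic residues mod 41 are {1, 2, 4, 5, 8, 9, 10, 16, 18, 20, 21, 23, 25, 31, 32, 33, 36, 37, 39, 40}.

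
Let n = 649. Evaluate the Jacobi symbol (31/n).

-1

Reciprocity: 31 ≡ 3 and 649 ≡ 1 (mod 4), so (31/649) = +(649/31).
Reduce top mod 31: now compute (29/31).
Reciprocity: 29 ≡ 1 and 31 ≡ 3 (mod 4), so (29/31) = +(31/29).
Reduce top mod 29: now compute (2/29).
Pull out 2: since 29 ≡ 5 (mod 8), (2/29) = -1.
Reached (1/29) = 1. Collecting the sign flips along the way, the symbol is -1.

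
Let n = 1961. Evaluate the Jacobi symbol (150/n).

-1

Pull out 2: since 1961 ≡ 1 (mod 8), (2/1961) = +1.
Reciprocity: 75 ≡ 3 and 1961 ≡ 1 (mod 4), so (75/1961) = +(1961/75).
Reduce top mod 75: now compute (11/75).
Reciprocity: 11 ≡ 3 and 75 ≡ 3 (mod 4), so (11/75) = −(75/11).
Reduce top mod 11: now compute (9/11).
Reciprocity: 9 ≡ 1 and 11 ≡ 3 (mod 4), so (9/11) = +(11/9).
Reduce top mod 9: now compute (2/9).
Pull out 2: since 9 ≡ 1 (mod 8), (2/9) = +1.
Reached (1/9) = 1. Collecting the sign flips along the way, the symbol is -1.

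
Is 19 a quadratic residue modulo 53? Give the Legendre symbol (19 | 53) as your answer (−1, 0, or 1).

Reciprocity: 19 ≡ 3 and 53 ≡ 1 (mod 4), so (19/53) = +(53/19).
Reduce top mod 19: now compute (15/19).
Reciprocity: 15 ≡ 3 and 19 ≡ 3 (mod 4), so (15/19) = −(19/15).
Reduce top mod 15: now compute (4/15).
Pull out 2^2: since 15 ≡ 7 (mod 8), (2/15) = +1, so (2/15)^2 = +1.
Reached (1/15) = 1. Collecting the sign flips along the way, the symbol is -1.

-1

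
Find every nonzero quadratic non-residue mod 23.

5 7 10 11 14 15 17 19 20 21 22

Square k = 1,…,11 (k and 23−k give the same square):
1²=1, 2²=4, 3²=9, 4²=16, 5²≡2, 6²≡13, 7²≡3, 8²≡18, 9²≡12, 10²≡8, 11²≡6 (mod 23).
The residues are {1, 2, 3, 4, 6, 8, 9, 12, 13, 16, 18}; the non-residues are the remaining 11 nonzero classes.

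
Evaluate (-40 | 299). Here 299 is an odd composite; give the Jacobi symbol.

1

First reduce: -40 ≡ 259 (mod 299).
Reciprocity: 259 ≡ 3 and 299 ≡ 3 (mod 4), so (259/299) = −(299/259).
Reduce top mod 259: now compute (40/259).
Pull out 2^3: since 259 ≡ 3 (mod 8), (2/259) = -1, so (2/259)^3 = -1.
Reciprocity: 5 ≡ 1 and 259 ≡ 3 (mod 4), so (5/259) = +(259/5).
Reduce top mod 5: now compute (4/5).
Pull out 2^2: since 5 ≡ 5 (mod 8), (2/5) = -1, so (2/5)^2 = +1.
Reached (1/5) = 1. Collecting the sign flips along the way, the symbol is +1.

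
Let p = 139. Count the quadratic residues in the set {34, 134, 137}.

2

(34/139) = +1 → QR.
(134/139) = -1 → non-residue.
(137/139) = +1 → QR.
Total quadratic residues among the 3: 2.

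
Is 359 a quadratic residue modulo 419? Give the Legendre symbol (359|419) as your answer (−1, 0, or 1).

-1

Reciprocity: 359 ≡ 3 and 419 ≡ 3 (mod 4), so (359/419) = −(419/359).
Reduce top mod 359: now compute (60/359).
Pull out 2^2: since 359 ≡ 7 (mod 8), (2/359) = +1, so (2/359)^2 = +1.
Reciprocity: 15 ≡ 3 and 359 ≡ 3 (mod 4), so (15/359) = −(359/15).
Reduce top mod 15: now compute (14/15).
Pull out 2: since 15 ≡ 7 (mod 8), (2/15) = +1.
Reciprocity: 7 ≡ 3 and 15 ≡ 3 (mod 4), so (7/15) = −(15/7).
Reduce top mod 7: now compute (1/7).
Reached (1/7) = 1. Collecting the sign flips along the way, the symbol is -1.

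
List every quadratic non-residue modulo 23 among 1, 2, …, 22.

5,7,10,11,14,15,17,19,20,21,22

Square k = 1,…,11 (k and 23−k give the same square):
1²=1, 2²=4, 3²=9, 4²=16, 5²≡2, 6²≡13, 7²≡3, 8²≡18, 9²≡12, 10²≡8, 11²≡6 (mod 23).
The residues are {1, 2, 3, 4, 6, 8, 9, 12, 13, 16, 18}; the non-residues are the remaining 11 nonzero classes.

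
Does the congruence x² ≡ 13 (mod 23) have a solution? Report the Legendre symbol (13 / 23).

Reciprocity: 13 ≡ 1 and 23 ≡ 3 (mod 4), so (13/23) = +(23/13).
Reduce top mod 13: now compute (10/13).
Pull out 2: since 13 ≡ 5 (mod 8), (2/13) = -1.
Reciprocity: 5 ≡ 1 and 13 ≡ 1 (mod 4), so (5/13) = +(13/5).
Reduce top mod 5: now compute (3/5).
Reciprocity: 3 ≡ 3 and 5 ≡ 1 (mod 4), so (3/5) = +(5/3).
Reduce top mod 3: now compute (2/3).
Pull out 2: since 3 ≡ 3 (mod 8), (2/3) = -1.
Reached (1/3) = 1. Collecting the sign flips along the way, the symbol is +1.

1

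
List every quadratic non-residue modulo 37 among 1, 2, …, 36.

2,5,6,8,13,14,15,17,18,19,20,22,23,24,29,31,32,35

Square k = 1,…,18 (k and 37−k give the same square):
1²=1, 2²=4, 3²=9, 4²=16, 5²=25, 6²=36, 7²≡12, 8²≡27, 9²≡7, 10²≡26, 11²≡10, 12²≡33, 13²≡21, 14²≡11, 15²≡3, 16²≡34, 17²≡30, 18²≡28 (mod 37).
The residues are {1, 3, 4, 7, 9, 10, 11, 12, 16, 21, 25, 26, 27, 28, 30, 33, 34, 36}; the non-residues are the remaining 18 nonzero classes.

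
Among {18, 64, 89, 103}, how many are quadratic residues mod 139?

2

(18/139) = -1 → non-residue.
(64/139) = +1 → QR.
(89/139) = +1 → QR.
(103/139) = -1 → non-residue.
Total quadratic residues among the 4: 2.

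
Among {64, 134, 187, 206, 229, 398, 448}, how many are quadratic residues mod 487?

(64/487) = +1 → QR.
(134/487) = +1 → QR.
(187/487) = +1 → QR.
(206/487) = +1 → QR.
(229/487) = -1 → non-residue.
(398/487) = -1 → non-residue.
(448/487) = -1 → non-residue.
Total quadratic residues among the 7: 4.

4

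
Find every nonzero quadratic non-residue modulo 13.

Square k = 1,…,6 (k and 13−k give the same square):
1²=1, 2²=4, 3²=9, 4²≡3, 5²≡12, 6²≡10 (mod 13).
The residues are {1, 3, 4, 9, 10, 12}; the non-residues are the remaining 6 nonzero classes.

2 5 6 7 8 11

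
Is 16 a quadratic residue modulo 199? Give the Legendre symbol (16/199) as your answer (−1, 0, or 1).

Euler's criterion: (16/199) ≡ 16^99 (mod 199).
16^2 ≡ 57 (mod 199)
16^4 ≡ 65 (mod 199)
16^8 ≡ 46 (mod 199)
16^16 ≡ 126 (mod 199)
16^32 ≡ 155 (mod 199)
16^64 ≡ 145 (mod 199)
16^99 = 16^(64+32+2+1) ≡ 1 (mod 199).
Result is 1, so (16/199) = 1.

1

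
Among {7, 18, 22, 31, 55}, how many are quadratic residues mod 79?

4

(7/79) = -1 → non-residue.
(18/79) = +1 → QR.
(22/79) = +1 → QR.
(31/79) = +1 → QR.
(55/79) = +1 → QR.
Total quadratic residues among the 5: 4.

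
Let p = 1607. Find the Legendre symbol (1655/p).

1

First reduce: 1655 ≡ 48 (mod 1607).
Pull out 2^4: since 1607 ≡ 7 (mod 8), (2/1607) = +1, so (2/1607)^4 = +1.
Reciprocity: 3 ≡ 3 and 1607 ≡ 3 (mod 4), so (3/1607) = −(1607/3).
Reduce top mod 3: now compute (2/3).
Pull out 2: since 3 ≡ 3 (mod 8), (2/3) = -1.
Reached (1/3) = 1. Collecting the sign flips along the way, the symbol is +1.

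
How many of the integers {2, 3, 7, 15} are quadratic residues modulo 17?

2

(2/17) = +1 → QR.
(3/17) = -1 → non-residue.
(7/17) = -1 → non-residue.
(15/17) = +1 → QR.
Total quadratic residues among the 4: 2.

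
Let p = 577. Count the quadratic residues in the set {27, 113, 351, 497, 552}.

(27/577) = +1 → QR.
(113/577) = -1 → non-residue.
(351/577) = -1 → non-residue.
(497/577) = -1 → non-residue.
(552/577) = +1 → QR.
Total quadratic residues among the 5: 2.

2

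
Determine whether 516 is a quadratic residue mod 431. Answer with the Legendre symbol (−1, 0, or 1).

First reduce: 516 ≡ 85 (mod 431).
Reciprocity: 85 ≡ 1 and 431 ≡ 3 (mod 4), so (85/431) = +(431/85).
Reduce top mod 85: now compute (6/85).
Pull out 2: since 85 ≡ 5 (mod 8), (2/85) = -1.
Reciprocity: 3 ≡ 3 and 85 ≡ 1 (mod 4), so (3/85) = +(85/3).
Reduce top mod 3: now compute (1/3).
Reached (1/3) = 1. Collecting the sign flips along the way, the symbol is -1.

-1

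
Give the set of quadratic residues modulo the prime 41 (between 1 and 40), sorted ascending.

Square k = 1,…,20 (k and 41−k give the same square):
1²=1, 2²=4, 3²=9, 4²=16, 5²=25, 6²=36, 7²≡8, 8²≡23, 9²≡40, 10²≡18, 11²≡39, 12²≡21, 13²≡5, 14²≡32, 15²≡20, 16²≡10, 17²≡2, 18²≡37, 19²≡33, 20²≡31 (mod 41).
So the quadratic residues mod 41 are {1, 2, 4, 5, 8, 9, 10, 16, 18, 20, 21, 23, 25, 31, 32, 33, 36, 37, 39, 40}.

1,2,4,5,8,9,10,16,18,20,21,23,25,31,32,33,36,37,39,40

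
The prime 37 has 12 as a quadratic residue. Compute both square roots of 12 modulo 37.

7, 30

37 ≡ 1 (mod 4), so we find a root by search.
Trying successive values, 7² = 49 ≡ 12 (mod 37). The other root is 37 − 7 = 30.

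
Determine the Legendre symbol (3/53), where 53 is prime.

-1

Euler's criterion: (3/53) ≡ 3^26 (mod 53).
3^2 ≡ 9 (mod 53)
3^4 ≡ 28 (mod 53)
3^8 ≡ 42 (mod 53)
3^16 ≡ 15 (mod 53)
3^26 = 3^(16+8+2) ≡ 52 (mod 53).
Result is 52 ≡ −1, so (3/53) = −1.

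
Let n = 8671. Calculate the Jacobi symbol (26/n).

0

Pull out 2: since 8671 ≡ 7 (mod 8), (2/8671) = +1.
Reciprocity: 13 ≡ 1 and 8671 ≡ 3 (mod 4), so (13/8671) = +(8671/13).
Reduce top mod 13: now compute (0/13).
Top reduces to 0: gcd > 1, so the symbol is 0.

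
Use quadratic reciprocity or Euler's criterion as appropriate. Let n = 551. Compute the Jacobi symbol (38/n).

Pull out 2: since 551 ≡ 7 (mod 8), (2/551) = +1.
Reciprocity: 19 ≡ 3 and 551 ≡ 3 (mod 4), so (19/551) = −(551/19).
Reduce top mod 19: now compute (0/19).
Top reduces to 0: gcd > 1, so the symbol is 0.

0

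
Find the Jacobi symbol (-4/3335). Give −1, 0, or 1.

First reduce: -4 ≡ 3331 (mod 3335).
Reciprocity: 3331 ≡ 3 and 3335 ≡ 3 (mod 4), so (3331/3335) = −(3335/3331).
Reduce top mod 3331: now compute (4/3331).
Pull out 2^2: since 3331 ≡ 3 (mod 8), (2/3331) = -1, so (2/3331)^2 = +1.
Reached (1/3331) = 1. Collecting the sign flips along the way, the symbol is -1.

-1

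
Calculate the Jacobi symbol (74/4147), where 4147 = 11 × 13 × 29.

Pull out 2: since 4147 ≡ 3 (mod 8), (2/4147) = -1.
Reciprocity: 37 ≡ 1 and 4147 ≡ 3 (mod 4), so (37/4147) = +(4147/37).
Reduce top mod 37: now compute (3/37).
Reciprocity: 3 ≡ 3 and 37 ≡ 1 (mod 4), so (3/37) = +(37/3).
Reduce top mod 3: now compute (1/3).
Reached (1/3) = 1. Collecting the sign flips along the way, the symbol is -1.

-1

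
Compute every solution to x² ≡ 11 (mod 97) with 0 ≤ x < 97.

97 ≡ 1 (mod 4), so we find a root by search.
Trying successive values, 37² = 1369 ≡ 11 (mod 97). The other root is 97 − 37 = 60.

37, 60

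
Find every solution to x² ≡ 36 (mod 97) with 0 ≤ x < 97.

6, 91

97 ≡ 1 (mod 4), so we find a root by search.
Trying successive values, 6² = 36 ≡ 36 (mod 97). The other root is 97 − 6 = 91.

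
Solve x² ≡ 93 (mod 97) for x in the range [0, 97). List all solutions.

44, 53

97 ≡ 1 (mod 4), so we find a root by search.
Trying successive values, 44² = 1936 ≡ 93 (mod 97). The other root is 97 − 44 = 53.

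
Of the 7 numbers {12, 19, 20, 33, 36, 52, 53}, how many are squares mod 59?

5

(12/59) = +1 → QR.
(19/59) = +1 → QR.
(20/59) = +1 → QR.
(33/59) = -1 → non-residue.
(36/59) = +1 → QR.
(52/59) = -1 → non-residue.
(53/59) = +1 → QR.
Total quadratic residues among the 7: 5.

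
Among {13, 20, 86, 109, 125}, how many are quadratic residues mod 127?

(13/127) = +1 → QR.
(20/127) = -1 → non-residue.
(86/127) = -1 → non-residue.
(109/127) = -1 → non-residue.
(125/127) = -1 → non-residue.
Total quadratic residues among the 5: 1.

1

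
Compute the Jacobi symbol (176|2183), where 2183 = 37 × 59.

Pull out 2^4: since 2183 ≡ 7 (mod 8), (2/2183) = +1, so (2/2183)^4 = +1.
Reciprocity: 11 ≡ 3 and 2183 ≡ 3 (mod 4), so (11/2183) = −(2183/11).
Reduce top mod 11: now compute (5/11).
Reciprocity: 5 ≡ 1 and 11 ≡ 3 (mod 4), so (5/11) = +(11/5).
Reduce top mod 5: now compute (1/5).
Reached (1/5) = 1. Collecting the sign flips along the way, the symbol is -1.

-1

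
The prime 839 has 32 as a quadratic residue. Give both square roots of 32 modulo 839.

Since 839 ≡ 3 (mod 4), a square root of 32 is 32^((839+1)/4) = 32^210 mod 839.
Repeated squaring: 32^2≡185, 32^4≡665, 32^8≡72, 32^16≡150, 32^32≡686, 32^64≡756, 32^128≡177 (mod 839).
32^210 = 32^(128+64+16+2) ≡ 723 (mod 839).
Check: 723² = 522729 ≡ 32 (mod 839). The two roots are 116 and 723.

116, 723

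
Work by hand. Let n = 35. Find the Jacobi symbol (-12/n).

-1

First reduce: -12 ≡ 23 (mod 35).
Reciprocity: 23 ≡ 3 and 35 ≡ 3 (mod 4), so (23/35) = −(35/23).
Reduce top mod 23: now compute (12/23).
Pull out 2^2: since 23 ≡ 7 (mod 8), (2/23) = +1, so (2/23)^2 = +1.
Reciprocity: 3 ≡ 3 and 23 ≡ 3 (mod 4), so (3/23) = −(23/3).
Reduce top mod 3: now compute (2/3).
Pull out 2: since 3 ≡ 3 (mod 8), (2/3) = -1.
Reached (1/3) = 1. Collecting the sign flips along the way, the symbol is -1.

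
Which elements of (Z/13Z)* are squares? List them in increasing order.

Square k = 1,…,6 (k and 13−k give the same square):
1²=1, 2²=4, 3²=9, 4²≡3, 5²≡12, 6²≡10 (mod 13).
So the quadratic residues mod 13 are {1, 3, 4, 9, 10, 12}.

1 3 4 9 10 12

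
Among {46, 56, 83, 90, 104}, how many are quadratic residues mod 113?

(46/113) = -1 → non-residue.
(56/113) = +1 → QR.
(83/113) = +1 → QR.
(90/113) = -1 → non-residue.
(104/113) = +1 → QR.
Total quadratic residues among the 5: 3.

3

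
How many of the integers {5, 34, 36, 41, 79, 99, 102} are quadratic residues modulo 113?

4

(5/113) = -1 → non-residue.
(34/113) = -1 → non-residue.
(36/113) = +1 → QR.
(41/113) = +1 → QR.
(79/113) = -1 → non-residue.
(99/113) = +1 → QR.
(102/113) = +1 → QR.
Total quadratic residues among the 7: 4.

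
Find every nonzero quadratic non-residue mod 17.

3,5,6,7,10,11,12,14

Square k = 1,…,8 (k and 17−k give the same square):
1²=1, 2²=4, 3²=9, 4²=16, 5²≡8, 6²≡2, 7²≡15, 8²≡13 (mod 17).
The residues are {1, 2, 4, 8, 9, 13, 15, 16}; the non-residues are the remaining 8 nonzero classes.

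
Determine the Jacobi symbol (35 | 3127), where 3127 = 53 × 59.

-1

Reciprocity: 35 ≡ 3 and 3127 ≡ 3 (mod 4), so (35/3127) = −(3127/35).
Reduce top mod 35: now compute (12/35).
Pull out 2^2: since 35 ≡ 3 (mod 8), (2/35) = -1, so (2/35)^2 = +1.
Reciprocity: 3 ≡ 3 and 35 ≡ 3 (mod 4), so (3/35) = −(35/3).
Reduce top mod 3: now compute (2/3).
Pull out 2: since 3 ≡ 3 (mod 8), (2/3) = -1.
Reached (1/3) = 1. Collecting the sign flips along the way, the symbol is -1.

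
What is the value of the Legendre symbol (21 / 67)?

Reciprocity: 21 ≡ 1 and 67 ≡ 3 (mod 4), so (21/67) = +(67/21).
Reduce top mod 21: now compute (4/21).
Pull out 2^2: since 21 ≡ 5 (mod 8), (2/21) = -1, so (2/21)^2 = +1.
Reached (1/21) = 1. Collecting the sign flips along the way, the symbol is +1.

1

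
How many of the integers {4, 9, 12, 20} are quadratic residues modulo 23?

(4/23) = +1 → QR.
(9/23) = +1 → QR.
(12/23) = +1 → QR.
(20/23) = -1 → non-residue.
Total quadratic residues among the 4: 3.

3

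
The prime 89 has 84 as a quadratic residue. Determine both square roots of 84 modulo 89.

89 ≡ 1 (mod 4), so we find a root by search.
Trying successive values, 23² = 529 ≡ 84 (mod 89). The other root is 89 − 23 = 66.

23, 66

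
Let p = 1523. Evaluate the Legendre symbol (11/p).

Reciprocity: 11 ≡ 3 and 1523 ≡ 3 (mod 4), so (11/1523) = −(1523/11).
Reduce top mod 11: now compute (5/11).
Reciprocity: 5 ≡ 1 and 11 ≡ 3 (mod 4), so (5/11) = +(11/5).
Reduce top mod 5: now compute (1/5).
Reached (1/5) = 1. Collecting the sign flips along the way, the symbol is -1.

-1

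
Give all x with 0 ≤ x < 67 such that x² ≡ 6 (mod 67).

26, 41

Since 67 ≡ 3 (mod 4), a square root of 6 is 6^((67+1)/4) = 6^17 mod 67.
Repeated squaring: 6^2≡36, 6^4≡23, 6^8≡60, 6^16≡49 (mod 67).
6^17 = 6^(16+1) ≡ 26 (mod 67).
Check: 26² = 676 ≡ 6 (mod 67). The two roots are 26 and 41.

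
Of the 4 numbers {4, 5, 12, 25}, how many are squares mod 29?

(4/29) = +1 → QR.
(5/29) = +1 → QR.
(12/29) = -1 → non-residue.
(25/29) = +1 → QR.
Total quadratic residues among the 4: 3.

3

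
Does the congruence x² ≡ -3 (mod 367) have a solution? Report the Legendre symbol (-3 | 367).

1

First reduce: -3 ≡ 364 (mod 367).
Pull out 2^2: since 367 ≡ 7 (mod 8), (2/367) = +1, so (2/367)^2 = +1.
Reciprocity: 91 ≡ 3 and 367 ≡ 3 (mod 4), so (91/367) = −(367/91).
Reduce top mod 91: now compute (3/91).
Reciprocity: 3 ≡ 3 and 91 ≡ 3 (mod 4), so (3/91) = −(91/3).
Reduce top mod 3: now compute (1/3).
Reached (1/3) = 1. Collecting the sign flips along the way, the symbol is +1.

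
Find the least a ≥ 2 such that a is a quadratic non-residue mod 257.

3

(2/257) = +1, so 2 is a residue.
(3/257) = −1, so 3 is the smallest positive non-residue mod 257.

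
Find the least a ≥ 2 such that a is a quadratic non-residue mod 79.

3

(2/79) = +1, so 2 is a residue.
(3/79) = −1, so 3 is the smallest positive non-residue mod 79.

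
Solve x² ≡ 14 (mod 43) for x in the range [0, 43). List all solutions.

Since 43 ≡ 3 (mod 4), a square root of 14 is 14^((43+1)/4) = 14^11 mod 43.
Repeated squaring: 14^2≡24, 14^4≡17, 14^8≡31 (mod 43).
14^11 = 14^(8+2+1) ≡ 10 (mod 43).
Check: 10² = 100 ≡ 14 (mod 43). The two roots are 10 and 33.

10, 33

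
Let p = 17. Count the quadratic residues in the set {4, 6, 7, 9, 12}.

2

(4/17) = +1 → QR.
(6/17) = -1 → non-residue.
(7/17) = -1 → non-residue.
(9/17) = +1 → QR.
(12/17) = -1 → non-residue.
Total quadratic residues among the 5: 2.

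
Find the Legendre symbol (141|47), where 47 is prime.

0

First reduce: 141 ≡ 0 (mod 47).
Top reduces to 0: gcd > 1, so the symbol is 0.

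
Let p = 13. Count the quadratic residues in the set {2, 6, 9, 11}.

(2/13) = -1 → non-residue.
(6/13) = -1 → non-residue.
(9/13) = +1 → QR.
(11/13) = -1 → non-residue.
Total quadratic residues among the 4: 1.

1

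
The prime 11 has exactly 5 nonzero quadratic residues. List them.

1, 3, 4, 5, 9

Square k = 1,…,5 (k and 11−k give the same square):
1²=1, 2²=4, 3²=9, 4²≡5, 5²≡3 (mod 11).
So the quadratic residues mod 11 are {1, 3, 4, 5, 9}.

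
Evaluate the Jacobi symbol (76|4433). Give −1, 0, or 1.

1

Pull out 2^2: since 4433 ≡ 1 (mod 8), (2/4433) = +1, so (2/4433)^2 = +1.
Reciprocity: 19 ≡ 3 and 4433 ≡ 1 (mod 4), so (19/4433) = +(4433/19).
Reduce top mod 19: now compute (6/19).
Pull out 2: since 19 ≡ 3 (mod 8), (2/19) = -1.
Reciprocity: 3 ≡ 3 and 19 ≡ 3 (mod 4), so (3/19) = −(19/3).
Reduce top mod 3: now compute (1/3).
Reached (1/3) = 1. Collecting the sign flips along the way, the symbol is +1.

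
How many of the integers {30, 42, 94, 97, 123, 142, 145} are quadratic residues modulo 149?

(30/149) = +1 → QR.
(42/149) = +1 → QR.
(94/149) = -1 → non-residue.
(97/149) = -1 → non-residue.
(123/149) = +1 → QR.
(142/149) = +1 → QR.
(145/149) = +1 → QR.
Total quadratic residues among the 7: 5.

5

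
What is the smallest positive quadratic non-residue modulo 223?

(2/223) = +1, so 2 is a residue.
(3/223) = −1, so 3 is the smallest positive non-residue mod 223.

3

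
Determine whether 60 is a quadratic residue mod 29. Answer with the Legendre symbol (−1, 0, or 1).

First reduce: 60 ≡ 2 (mod 29).
Pull out 2: since 29 ≡ 5 (mod 8), (2/29) = -1.
Reached (1/29) = 1. Collecting the sign flips along the way, the symbol is -1.

-1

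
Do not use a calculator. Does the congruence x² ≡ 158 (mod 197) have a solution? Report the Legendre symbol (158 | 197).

1

Euler's criterion: (158/197) ≡ 158^98 (mod 197).
158^2 ≡ 142 (mod 197)
158^4 ≡ 70 (mod 197)
158^8 ≡ 172 (mod 197)
158^16 ≡ 34 (mod 197)
158^32 ≡ 171 (mod 197)
158^64 ≡ 85 (mod 197)
158^98 = 158^(64+32+2) ≡ 1 (mod 197).
Result is 1, so (158/197) = 1.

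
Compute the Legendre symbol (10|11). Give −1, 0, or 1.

-1

Pull out 2: since 11 ≡ 3 (mod 8), (2/11) = -1.
Reciprocity: 5 ≡ 1 and 11 ≡ 3 (mod 4), so (5/11) = +(11/5).
Reduce top mod 5: now compute (1/5).
Reached (1/5) = 1. Collecting the sign flips along the way, the symbol is -1.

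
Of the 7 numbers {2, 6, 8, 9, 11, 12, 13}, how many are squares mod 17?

4

(2/17) = +1 → QR.
(6/17) = -1 → non-residue.
(8/17) = +1 → QR.
(9/17) = +1 → QR.
(11/17) = -1 → non-residue.
(12/17) = -1 → non-residue.
(13/17) = +1 → QR.
Total quadratic residues among the 7: 4.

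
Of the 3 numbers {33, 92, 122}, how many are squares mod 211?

1

(33/211) = -1 → non-residue.
(92/211) = -1 → non-residue.
(122/211) = +1 → QR.
Total quadratic residues among the 3: 1.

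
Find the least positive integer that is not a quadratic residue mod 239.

(2/239) = +1, so 2 is a residue.
(3/239) = +1, so 3 is a residue.
(4/239) = +1, so 4 is a residue.
(5/239) = +1, so 5 is a residue.
(6/239) = +1, so 6 is a residue.
(7/239) = −1, so 7 is the smallest positive non-residue mod 239.

7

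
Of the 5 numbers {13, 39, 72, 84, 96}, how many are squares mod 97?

2

(13/97) = -1 → non-residue.
(39/97) = -1 → non-residue.
(72/97) = +1 → QR.
(84/97) = -1 → non-residue.
(96/97) = +1 → QR.
Total quadratic residues among the 5: 2.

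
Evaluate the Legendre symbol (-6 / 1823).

-1

First reduce: -6 ≡ 1817 (mod 1823).
Reciprocity: 1817 ≡ 1 and 1823 ≡ 3 (mod 4), so (1817/1823) = +(1823/1817).
Reduce top mod 1817: now compute (6/1817).
Pull out 2: since 1817 ≡ 1 (mod 8), (2/1817) = +1.
Reciprocity: 3 ≡ 3 and 1817 ≡ 1 (mod 4), so (3/1817) = +(1817/3).
Reduce top mod 3: now compute (2/3).
Pull out 2: since 3 ≡ 3 (mod 8), (2/3) = -1.
Reached (1/3) = 1. Collecting the sign flips along the way, the symbol is -1.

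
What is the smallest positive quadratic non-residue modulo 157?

2

(2/157) = −1, so 2 is the smallest positive non-residue mod 157.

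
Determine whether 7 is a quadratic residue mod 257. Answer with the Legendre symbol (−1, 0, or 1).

Reciprocity: 7 ≡ 3 and 257 ≡ 1 (mod 4), so (7/257) = +(257/7).
Reduce top mod 7: now compute (5/7).
Reciprocity: 5 ≡ 1 and 7 ≡ 3 (mod 4), so (5/7) = +(7/5).
Reduce top mod 5: now compute (2/5).
Pull out 2: since 5 ≡ 5 (mod 8), (2/5) = -1.
Reached (1/5) = 1. Collecting the sign flips along the way, the symbol is -1.

-1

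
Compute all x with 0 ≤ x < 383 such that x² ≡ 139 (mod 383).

63, 320

Since 383 ≡ 3 (mod 4), a square root of 139 is 139^((383+1)/4) = 139^96 mod 383.
Repeated squaring: 139^2≡171, 139^4≡133, 139^8≡71, 139^16≡62, 139^32≡14, 139^64≡196 (mod 383).
139^96 = 139^(64+32) ≡ 63 (mod 383).
Check: 63² = 3969 ≡ 139 (mod 383). The two roots are 63 and 320.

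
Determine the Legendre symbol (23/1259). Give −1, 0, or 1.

1

Reciprocity: 23 ≡ 3 and 1259 ≡ 3 (mod 4), so (23/1259) = −(1259/23).
Reduce top mod 23: now compute (17/23).
Reciprocity: 17 ≡ 1 and 23 ≡ 3 (mod 4), so (17/23) = +(23/17).
Reduce top mod 17: now compute (6/17).
Pull out 2: since 17 ≡ 1 (mod 8), (2/17) = +1.
Reciprocity: 3 ≡ 3 and 17 ≡ 1 (mod 4), so (3/17) = +(17/3).
Reduce top mod 3: now compute (2/3).
Pull out 2: since 3 ≡ 3 (mod 8), (2/3) = -1.
Reached (1/3) = 1. Collecting the sign flips along the way, the symbol is +1.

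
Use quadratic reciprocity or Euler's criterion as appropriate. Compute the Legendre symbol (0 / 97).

0

Top reduces to 0: gcd > 1, so the symbol is 0.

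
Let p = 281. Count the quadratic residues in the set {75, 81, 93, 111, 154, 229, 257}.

2

(75/281) = -1 → non-residue.
(81/281) = +1 → QR.
(93/281) = -1 → non-residue.
(111/281) = +1 → QR.
(154/281) = -1 → non-residue.
(229/281) = -1 → non-residue.
(257/281) = -1 → non-residue.
Total quadratic residues among the 7: 2.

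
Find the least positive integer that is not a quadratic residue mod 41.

(2/41) = +1, so 2 is a residue.
(3/41) = −1, so 3 is the smallest positive non-residue mod 41.

3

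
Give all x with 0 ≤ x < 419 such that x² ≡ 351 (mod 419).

Since 419 ≡ 3 (mod 4), a square root of 351 is 351^((419+1)/4) = 351^105 mod 419.
Repeated squaring: 351^2≡15, 351^4≡225, 351^8≡345, 351^16≡29, 351^32≡3, 351^64≡9 (mod 419).
351^105 = 351^(64+32+8+1) ≡ 108 (mod 419).
Check: 108² = 11664 ≡ 351 (mod 419). The two roots are 108 and 311.

108, 311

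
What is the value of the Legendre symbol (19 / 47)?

Reciprocity: 19 ≡ 3 and 47 ≡ 3 (mod 4), so (19/47) = −(47/19).
Reduce top mod 19: now compute (9/19).
Reciprocity: 9 ≡ 1 and 19 ≡ 3 (mod 4), so (9/19) = +(19/9).
Reduce top mod 9: now compute (1/9).
Reached (1/9) = 1. Collecting the sign flips along the way, the symbol is -1.

-1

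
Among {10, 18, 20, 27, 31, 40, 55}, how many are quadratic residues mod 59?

2

(10/59) = -1 → non-residue.
(18/59) = -1 → non-residue.
(20/59) = +1 → QR.
(27/59) = +1 → QR.
(31/59) = -1 → non-residue.
(40/59) = -1 → non-residue.
(55/59) = -1 → non-residue.
Total quadratic residues among the 7: 2.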